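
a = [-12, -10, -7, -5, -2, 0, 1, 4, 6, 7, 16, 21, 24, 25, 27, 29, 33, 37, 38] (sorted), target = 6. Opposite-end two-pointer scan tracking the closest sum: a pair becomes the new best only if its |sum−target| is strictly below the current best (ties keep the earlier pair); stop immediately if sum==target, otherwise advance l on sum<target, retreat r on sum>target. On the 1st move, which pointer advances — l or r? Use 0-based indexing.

r

[0,18] -12+38=26 d=20 * → r--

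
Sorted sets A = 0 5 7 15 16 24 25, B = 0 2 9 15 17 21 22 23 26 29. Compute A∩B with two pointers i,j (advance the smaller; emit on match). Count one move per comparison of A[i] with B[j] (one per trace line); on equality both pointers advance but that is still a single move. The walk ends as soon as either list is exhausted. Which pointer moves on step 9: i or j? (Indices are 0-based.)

j

[i=0,j=0] 0==0 emit → i++,j++
[i=1,j=1] 5>2 → j++
[i=1,j=2] 5<9 → i++
[i=2,j=2] 7<9 → i++
[i=3,j=2] 15>9 → j++
[i=3,j=3] 15==15 emit → i++,j++
[i=4,j=4] 16<17 → i++
[i=5,j=4] 24>17 → j++
[i=5,j=5] 24>21 → j++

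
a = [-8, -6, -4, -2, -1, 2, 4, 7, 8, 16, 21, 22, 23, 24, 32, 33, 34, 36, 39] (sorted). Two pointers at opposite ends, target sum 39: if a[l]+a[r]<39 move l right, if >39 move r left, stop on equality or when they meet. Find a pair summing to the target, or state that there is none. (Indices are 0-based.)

(7, 32)

[0,18] -8+39=31 <39 → l++
[1,18] -6+39=33 <39 → l++
[2,18] -4+39=35 <39 → l++
[3,18] -2+39=37 <39 → l++
[4,18] -1+39=38 <39 → l++
[5,18] 2+39=41 >39 → r--
[5,17] 2+36=38 <39 → l++
[6,17] 4+36=40 >39 → r--
[6,16] 4+34=38 <39 → l++
[7,16] 7+34=41 >39 → r--
[7,15] 7+33=40 >39 → r--
[7,14] 7+32=39 → found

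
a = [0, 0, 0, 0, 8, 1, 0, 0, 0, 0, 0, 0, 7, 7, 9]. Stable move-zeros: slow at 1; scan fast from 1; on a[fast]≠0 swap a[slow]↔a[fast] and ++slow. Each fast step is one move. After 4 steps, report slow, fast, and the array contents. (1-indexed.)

(s=1,f=1) a[fast]=0 → fast++
(s=1,f=2) a[fast]=0 → fast++
(s=1,f=3) a[fast]=0 → fast++
(s=1,f=4) a[fast]=0 → fast++

slow=1, fast=5, a=[0, 0, 0, 0, 8, 1, 0, 0, 0, 0, 0, 0, 7, 7, 9]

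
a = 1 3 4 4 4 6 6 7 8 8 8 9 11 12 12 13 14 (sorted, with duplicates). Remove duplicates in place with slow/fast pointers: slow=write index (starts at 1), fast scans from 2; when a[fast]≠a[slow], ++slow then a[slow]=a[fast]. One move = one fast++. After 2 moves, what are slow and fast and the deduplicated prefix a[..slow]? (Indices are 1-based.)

(s=1,f=2) a[fast]=3≠a[slow]=1 write a[2]=3 → slow++,fast++
(s=2,f=3) a[fast]=4≠a[slow]=3 write a[3]=4 → slow++,fast++

slow=3, fast=4, prefix=[1, 3, 4]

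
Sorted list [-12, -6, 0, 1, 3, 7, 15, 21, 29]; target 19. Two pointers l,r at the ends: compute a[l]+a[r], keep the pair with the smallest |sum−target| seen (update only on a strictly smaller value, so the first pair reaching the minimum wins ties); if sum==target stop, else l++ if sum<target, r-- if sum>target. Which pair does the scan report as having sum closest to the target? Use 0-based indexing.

[0,8] -12+29=17 d=2 * → l++
[1,8] -6+29=23 d=4 → r--
[1,7] -6+21=15 d=4 → l++
[2,7] 0+21=21 d=2 → r--
[2,6] 0+15=15 d=4 → l++
[3,6] 1+15=16 d=3 → l++
[4,6] 3+15=18 d=1 * → l++
[5,6] 7+15=22 d=3 → r--

pair (3, 15) with sum 18 (|Δ|=1)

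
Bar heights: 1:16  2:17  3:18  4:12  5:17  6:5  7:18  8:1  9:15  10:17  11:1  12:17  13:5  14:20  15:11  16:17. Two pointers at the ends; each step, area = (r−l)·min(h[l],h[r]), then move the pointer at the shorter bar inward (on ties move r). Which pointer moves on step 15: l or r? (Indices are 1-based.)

[1,16] min(16,17)*15=240 best=240 * → l++
[2,16] min(17,17)*14=238 best=240 → r--
[2,15] min(17,11)*13=143 best=240 → r--
[2,14] min(17,20)*12=204 best=240 → l++
[3,14] min(18,20)*11=198 best=240 → l++
[4,14] min(12,20)*10=120 best=240 → l++
[5,14] min(17,20)*9=153 best=240 → l++
[6,14] min(5,20)*8=40 best=240 → l++
[7,14] min(18,20)*7=126 best=240 → l++
[8,14] min(1,20)*6=6 best=240 → l++
[9,14] min(15,20)*5=75 best=240 → l++
[10,14] min(17,20)*4=68 best=240 → l++
[11,14] min(1,20)*3=3 best=240 → l++
[12,14] min(17,20)*2=34 best=240 → l++
[13,14] min(5,20)*1=5 best=240 → l++

l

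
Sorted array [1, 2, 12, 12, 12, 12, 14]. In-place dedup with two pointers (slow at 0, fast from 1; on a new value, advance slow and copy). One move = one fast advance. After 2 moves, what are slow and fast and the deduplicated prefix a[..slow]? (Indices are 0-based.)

(s=0,f=1) a[fast]=2≠a[slow]=1 write a[1]=2 → slow++,fast++
(s=1,f=2) a[fast]=12≠a[slow]=2 write a[2]=12 → slow++,fast++

slow=2, fast=3, prefix=[1, 2, 12]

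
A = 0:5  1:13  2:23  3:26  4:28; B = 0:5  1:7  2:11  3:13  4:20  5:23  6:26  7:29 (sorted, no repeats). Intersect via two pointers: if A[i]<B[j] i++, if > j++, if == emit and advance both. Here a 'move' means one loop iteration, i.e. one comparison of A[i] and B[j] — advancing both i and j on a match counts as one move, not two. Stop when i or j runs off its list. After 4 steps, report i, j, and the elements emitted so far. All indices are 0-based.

i=0 j=0: 5==5 emit, i++,j++
i=1 j=1: 13>7, j++
i=1 j=2: 13>11, j++
i=1 j=3: 13==13 emit, i++,j++

i=2, j=4, emitted=[5, 13]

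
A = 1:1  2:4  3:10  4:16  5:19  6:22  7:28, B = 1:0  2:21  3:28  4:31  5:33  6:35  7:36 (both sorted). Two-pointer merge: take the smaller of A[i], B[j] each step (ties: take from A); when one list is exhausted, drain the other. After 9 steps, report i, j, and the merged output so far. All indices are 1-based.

[i=1,j=1] A[i]=1>B[j]=0 take 0 → j++
[i=1,j=2] A[i]=1<=B[j]=21 take 1 → i++
[i=2,j=2] A[i]=4<=B[j]=21 take 4 → i++
[i=3,j=2] A[i]=10<=B[j]=21 take 10 → i++
[i=4,j=2] A[i]=16<=B[j]=21 take 16 → i++
[i=5,j=2] A[i]=19<=B[j]=21 take 19 → i++
[i=6,j=2] A[i]=22>B[j]=21 take 21 → j++
[i=6,j=3] A[i]=22<=B[j]=28 take 22 → i++
[i=7,j=3] A[i]=28<=B[j]=28 take 28 → i++

i=8, j=3, merged so far=[0, 1, 4, 10, 16, 19, 21, 22, 28]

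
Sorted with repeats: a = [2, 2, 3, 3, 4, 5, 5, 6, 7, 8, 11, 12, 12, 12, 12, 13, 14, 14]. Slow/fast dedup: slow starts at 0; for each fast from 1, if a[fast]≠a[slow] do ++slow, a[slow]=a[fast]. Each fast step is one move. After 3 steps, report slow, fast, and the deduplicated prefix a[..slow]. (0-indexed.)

slow=1, fast=4, prefix=[2, 3]

slow=0 fast=1: a[fast]=2=a[slow] dup, fast++
slow=0 fast=2: a[fast]=3≠a[slow]=2 write a[1]=3, slow++,fast++
slow=1 fast=3: a[fast]=3=a[slow] dup, fast++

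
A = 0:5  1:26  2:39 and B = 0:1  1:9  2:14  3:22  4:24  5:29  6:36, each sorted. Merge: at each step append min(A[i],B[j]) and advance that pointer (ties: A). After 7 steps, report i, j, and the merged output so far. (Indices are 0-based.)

[i=0,j=0] A[i]=5>B[j]=1 take 1 → j++
[i=0,j=1] A[i]=5<=B[j]=9 take 5 → i++
[i=1,j=1] A[i]=26>B[j]=9 take 9 → j++
[i=1,j=2] A[i]=26>B[j]=14 take 14 → j++
[i=1,j=3] A[i]=26>B[j]=22 take 22 → j++
[i=1,j=4] A[i]=26>B[j]=24 take 24 → j++
[i=1,j=5] A[i]=26<=B[j]=29 take 26 → i++

i=2, j=5, merged so far=[1, 5, 9, 14, 22, 24, 26]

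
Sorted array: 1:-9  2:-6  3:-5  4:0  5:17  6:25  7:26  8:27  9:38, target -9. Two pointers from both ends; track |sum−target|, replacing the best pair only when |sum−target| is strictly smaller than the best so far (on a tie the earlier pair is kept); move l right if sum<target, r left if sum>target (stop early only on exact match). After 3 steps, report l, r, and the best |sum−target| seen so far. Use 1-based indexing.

l=1, r=6, best |Δ|=26

l=1 r=9: -9+38=29 d=38 *, r--
l=1 r=8: -9+27=18 d=27 *, r--
l=1 r=7: -9+26=17 d=26 *, r--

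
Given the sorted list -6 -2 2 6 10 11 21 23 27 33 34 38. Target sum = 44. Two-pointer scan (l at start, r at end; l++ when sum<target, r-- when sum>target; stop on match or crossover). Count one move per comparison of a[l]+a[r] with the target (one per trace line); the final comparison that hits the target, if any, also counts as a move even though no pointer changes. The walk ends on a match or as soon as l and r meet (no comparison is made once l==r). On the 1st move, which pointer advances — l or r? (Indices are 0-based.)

l=0 r=11: -6+38=32 <44, l++

l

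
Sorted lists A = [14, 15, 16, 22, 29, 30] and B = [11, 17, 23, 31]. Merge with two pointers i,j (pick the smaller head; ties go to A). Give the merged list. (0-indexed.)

[11, 14, 15, 16, 17, 22, 23, 29, 30, 31]

i=0 j=0: A[i]=14>B[j]=11 take 11, j++
i=0 j=1: A[i]=14<=B[j]=17 take 14, i++
i=1 j=1: A[i]=15<=B[j]=17 take 15, i++
i=2 j=1: A[i]=16<=B[j]=17 take 16, i++
i=3 j=1: A[i]=22>B[j]=17 take 17, j++
i=3 j=2: A[i]=22<=B[j]=23 take 22, i++
i=4 j=2: A[i]=29>B[j]=23 take 23, j++
i=4 j=3: A[i]=29<=B[j]=31 take 29, i++
i=5 j=3: A[i]=30<=B[j]=31 take 30, i++
i=6 j=3: A done, take B[j]=31, j++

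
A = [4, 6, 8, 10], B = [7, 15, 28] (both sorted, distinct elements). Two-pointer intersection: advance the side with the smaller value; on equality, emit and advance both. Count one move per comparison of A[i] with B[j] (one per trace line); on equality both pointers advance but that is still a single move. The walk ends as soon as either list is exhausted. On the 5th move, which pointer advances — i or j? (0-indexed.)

i

[i=0,j=0] 4<7 → i++
[i=1,j=0] 6<7 → i++
[i=2,j=0] 8>7 → j++
[i=2,j=1] 8<15 → i++
[i=3,j=1] 10<15 → i++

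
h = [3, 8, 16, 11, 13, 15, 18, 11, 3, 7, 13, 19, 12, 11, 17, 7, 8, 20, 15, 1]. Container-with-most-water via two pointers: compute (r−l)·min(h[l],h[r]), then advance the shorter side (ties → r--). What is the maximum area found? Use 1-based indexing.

max area = 240

[1,20] min(3,1)*19=19 best=19 * → r--
[1,19] min(3,15)*18=54 best=54 * → l++
[2,19] min(8,15)*17=136 best=136 * → l++
[3,19] min(16,15)*16=240 best=240 * → r--
[3,18] min(16,20)*15=240 best=240 → l++
[4,18] min(11,20)*14=154 best=240 → l++
[5,18] min(13,20)*13=169 best=240 → l++
[6,18] min(15,20)*12=180 best=240 → l++
[7,18] min(18,20)*11=198 best=240 → l++
[8,18] min(11,20)*10=110 best=240 → l++
[9,18] min(3,20)*9=27 best=240 → l++
[10,18] min(7,20)*8=56 best=240 → l++
[11,18] min(13,20)*7=91 best=240 → l++
[12,18] min(19,20)*6=114 best=240 → l++
[13,18] min(12,20)*5=60 best=240 → l++
[14,18] min(11,20)*4=44 best=240 → l++
[15,18] min(17,20)*3=51 best=240 → l++
[16,18] min(7,20)*2=14 best=240 → l++
[17,18] min(8,20)*1=8 best=240 → l++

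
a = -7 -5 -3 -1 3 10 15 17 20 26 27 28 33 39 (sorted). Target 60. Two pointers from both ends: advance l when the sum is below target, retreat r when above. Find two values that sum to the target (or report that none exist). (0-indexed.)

(27, 33)

[0,13] -7+39=32 <60 → l++
[1,13] -5+39=34 <60 → l++
[2,13] -3+39=36 <60 → l++
[3,13] -1+39=38 <60 → l++
[4,13] 3+39=42 <60 → l++
[5,13] 10+39=49 <60 → l++
[6,13] 15+39=54 <60 → l++
[7,13] 17+39=56 <60 → l++
[8,13] 20+39=59 <60 → l++
[9,13] 26+39=65 >60 → r--
[9,12] 26+33=59 <60 → l++
[10,12] 27+33=60 → found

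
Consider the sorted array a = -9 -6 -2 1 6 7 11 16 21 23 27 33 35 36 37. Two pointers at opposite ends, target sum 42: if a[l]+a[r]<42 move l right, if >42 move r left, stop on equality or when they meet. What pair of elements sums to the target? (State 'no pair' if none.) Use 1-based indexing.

(6, 36)

[1,15] -9+37=28 <42 → l++
[2,15] -6+37=31 <42 → l++
[3,15] -2+37=35 <42 → l++
[4,15] 1+37=38 <42 → l++
[5,15] 6+37=43 >42 → r--
[5,14] 6+36=42 → found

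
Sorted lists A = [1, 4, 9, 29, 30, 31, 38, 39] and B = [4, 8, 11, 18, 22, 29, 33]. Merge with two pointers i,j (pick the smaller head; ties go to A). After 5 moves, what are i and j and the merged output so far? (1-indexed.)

i=4, j=3, merged so far=[1, 4, 4, 8, 9]

i=1 j=1: A[i]=1<=B[j]=4 take 1, i++
i=2 j=1: A[i]=4<=B[j]=4 take 4, i++
i=3 j=1: A[i]=9>B[j]=4 take 4, j++
i=3 j=2: A[i]=9>B[j]=8 take 8, j++
i=3 j=3: A[i]=9<=B[j]=11 take 9, i++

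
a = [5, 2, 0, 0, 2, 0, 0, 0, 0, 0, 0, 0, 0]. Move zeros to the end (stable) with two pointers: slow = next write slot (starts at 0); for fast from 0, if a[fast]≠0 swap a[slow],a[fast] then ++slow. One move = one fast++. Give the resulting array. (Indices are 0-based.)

[5, 2, 2, 0, 0, 0, 0, 0, 0, 0, 0, 0, 0]

slow=0 fast=0: a[fast]=5≠0 swap→a[0]=5, slow++,fast++
slow=1 fast=1: a[fast]=2≠0 swap→a[1]=2, slow++,fast++
slow=2 fast=2: a[fast]=0, fast++
slow=2 fast=3: a[fast]=0, fast++
slow=2 fast=4: a[fast]=2≠0 swap→a[2]=2, slow++,fast++
slow=3 fast=5: a[fast]=0, fast++
slow=3 fast=6: a[fast]=0, fast++
slow=3 fast=7: a[fast]=0, fast++
slow=3 fast=8: a[fast]=0, fast++
slow=3 fast=9: a[fast]=0, fast++
slow=3 fast=10: a[fast]=0, fast++
slow=3 fast=11: a[fast]=0, fast++
slow=3 fast=12: a[fast]=0, fast++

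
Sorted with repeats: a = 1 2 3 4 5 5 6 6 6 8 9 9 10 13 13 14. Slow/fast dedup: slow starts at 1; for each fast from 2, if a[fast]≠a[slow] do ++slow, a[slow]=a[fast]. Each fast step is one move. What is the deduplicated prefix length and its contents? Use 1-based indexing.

length 11; prefix = [1, 2, 3, 4, 5, 6, 8, 9, 10, 13, 14]

slow=1 fast=2: a[fast]=2≠a[slow]=1 write a[2]=2, slow++,fast++
slow=2 fast=3: a[fast]=3≠a[slow]=2 write a[3]=3, slow++,fast++
slow=3 fast=4: a[fast]=4≠a[slow]=3 write a[4]=4, slow++,fast++
slow=4 fast=5: a[fast]=5≠a[slow]=4 write a[5]=5, slow++,fast++
slow=5 fast=6: a[fast]=5=a[slow] dup, fast++
slow=5 fast=7: a[fast]=6≠a[slow]=5 write a[6]=6, slow++,fast++
slow=6 fast=8: a[fast]=6=a[slow] dup, fast++
slow=6 fast=9: a[fast]=6=a[slow] dup, fast++
slow=6 fast=10: a[fast]=8≠a[slow]=6 write a[7]=8, slow++,fast++
slow=7 fast=11: a[fast]=9≠a[slow]=8 write a[8]=9, slow++,fast++
slow=8 fast=12: a[fast]=9=a[slow] dup, fast++
slow=8 fast=13: a[fast]=10≠a[slow]=9 write a[9]=10, slow++,fast++
slow=9 fast=14: a[fast]=13≠a[slow]=10 write a[10]=13, slow++,fast++
slow=10 fast=15: a[fast]=13=a[slow] dup, fast++
slow=10 fast=16: a[fast]=14≠a[slow]=13 write a[11]=14, slow++,fast++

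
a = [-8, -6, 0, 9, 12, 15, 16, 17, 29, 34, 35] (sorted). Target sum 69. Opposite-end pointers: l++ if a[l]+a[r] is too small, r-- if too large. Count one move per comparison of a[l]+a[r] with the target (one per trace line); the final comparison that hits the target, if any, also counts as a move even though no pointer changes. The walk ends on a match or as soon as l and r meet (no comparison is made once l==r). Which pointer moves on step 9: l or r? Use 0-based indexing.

[0,10] -8+35=27 <69 → l++
[1,10] -6+35=29 <69 → l++
[2,10] 0+35=35 <69 → l++
[3,10] 9+35=44 <69 → l++
[4,10] 12+35=47 <69 → l++
[5,10] 15+35=50 <69 → l++
[6,10] 16+35=51 <69 → l++
[7,10] 17+35=52 <69 → l++
[8,10] 29+35=64 <69 → l++

l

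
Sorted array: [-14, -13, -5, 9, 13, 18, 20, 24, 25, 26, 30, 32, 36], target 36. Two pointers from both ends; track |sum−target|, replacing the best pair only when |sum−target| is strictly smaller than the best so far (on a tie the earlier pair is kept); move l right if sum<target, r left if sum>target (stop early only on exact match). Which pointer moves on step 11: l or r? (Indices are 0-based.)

l

[0,12] -14+36=22 d=14 * → l++
[1,12] -13+36=23 d=13 * → l++
[2,12] -5+36=31 d=5 * → l++
[3,12] 9+36=45 d=9 → r--
[3,11] 9+32=41 d=5 → r--
[3,10] 9+30=39 d=3 * → r--
[3,9] 9+26=35 d=1 * → l++
[4,9] 13+26=39 d=3 → r--
[4,8] 13+25=38 d=2 → r--
[4,7] 13+24=37 d=1 → r--
[4,6] 13+20=33 d=3 → l++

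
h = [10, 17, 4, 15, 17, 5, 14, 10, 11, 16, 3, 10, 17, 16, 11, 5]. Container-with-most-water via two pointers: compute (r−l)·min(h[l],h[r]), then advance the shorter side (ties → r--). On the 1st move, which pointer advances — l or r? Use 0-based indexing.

[0,15] min(10,5)*15=75 best=75 * → r--

r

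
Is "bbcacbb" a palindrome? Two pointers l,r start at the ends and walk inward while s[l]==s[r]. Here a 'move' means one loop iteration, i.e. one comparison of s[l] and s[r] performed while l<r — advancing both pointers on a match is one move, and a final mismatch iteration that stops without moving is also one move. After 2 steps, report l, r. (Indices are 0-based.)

l=2, r=4

l=0 r=6: 'b'=='b', l++,r--
l=1 r=5: 'b'=='b', l++,r--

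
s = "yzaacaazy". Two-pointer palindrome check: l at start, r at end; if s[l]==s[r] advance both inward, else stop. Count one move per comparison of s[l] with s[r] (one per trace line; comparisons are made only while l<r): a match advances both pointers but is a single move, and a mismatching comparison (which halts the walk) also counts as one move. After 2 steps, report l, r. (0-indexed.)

l=0 r=8: 'y'=='y', l++,r--
l=1 r=7: 'z'=='z', l++,r--

l=2, r=6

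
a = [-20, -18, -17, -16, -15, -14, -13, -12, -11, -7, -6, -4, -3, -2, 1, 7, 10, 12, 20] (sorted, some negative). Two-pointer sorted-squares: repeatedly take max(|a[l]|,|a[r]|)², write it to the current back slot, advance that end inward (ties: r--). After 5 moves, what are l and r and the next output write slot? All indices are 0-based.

l=4, r=17, next write slot=13

l=0 r=18: |-20|<=|20| out[18]=400, r--
l=0 r=17: |-20|>|12| out[17]=400, l++
l=1 r=17: |-18|>|12| out[16]=324, l++
l=2 r=17: |-17|>|12| out[15]=289, l++
l=3 r=17: |-16|>|12| out[14]=256, l++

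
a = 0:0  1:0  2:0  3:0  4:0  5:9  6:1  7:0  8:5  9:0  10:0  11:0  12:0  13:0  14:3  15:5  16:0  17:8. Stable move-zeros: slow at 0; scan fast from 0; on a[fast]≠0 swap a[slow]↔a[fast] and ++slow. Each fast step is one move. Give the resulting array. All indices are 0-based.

[9, 1, 5, 3, 5, 8, 0, 0, 0, 0, 0, 0, 0, 0, 0, 0, 0, 0]

slow=0 fast=0: a[fast]=0, fast++
slow=0 fast=1: a[fast]=0, fast++
slow=0 fast=2: a[fast]=0, fast++
slow=0 fast=3: a[fast]=0, fast++
slow=0 fast=4: a[fast]=0, fast++
slow=0 fast=5: a[fast]=9≠0 swap→a[0]=9, slow++,fast++
slow=1 fast=6: a[fast]=1≠0 swap→a[1]=1, slow++,fast++
slow=2 fast=7: a[fast]=0, fast++
slow=2 fast=8: a[fast]=5≠0 swap→a[2]=5, slow++,fast++
slow=3 fast=9: a[fast]=0, fast++
slow=3 fast=10: a[fast]=0, fast++
slow=3 fast=11: a[fast]=0, fast++
slow=3 fast=12: a[fast]=0, fast++
slow=3 fast=13: a[fast]=0, fast++
slow=3 fast=14: a[fast]=3≠0 swap→a[3]=3, slow++,fast++
slow=4 fast=15: a[fast]=5≠0 swap→a[4]=5, slow++,fast++
slow=5 fast=16: a[fast]=0, fast++
slow=5 fast=17: a[fast]=8≠0 swap→a[5]=8, slow++,fast++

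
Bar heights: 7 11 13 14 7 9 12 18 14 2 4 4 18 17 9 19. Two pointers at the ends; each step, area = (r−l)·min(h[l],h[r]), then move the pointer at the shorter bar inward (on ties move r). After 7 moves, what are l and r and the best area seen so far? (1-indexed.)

[1,16] min(7,19)*15=105 best=105 * → l++
[2,16] min(11,19)*14=154 best=154 * → l++
[3,16] min(13,19)*13=169 best=169 * → l++
[4,16] min(14,19)*12=168 best=169 → l++
[5,16] min(7,19)*11=77 best=169 → l++
[6,16] min(9,19)*10=90 best=169 → l++
[7,16] min(12,19)*9=108 best=169 → l++

l=8, r=16, best area=169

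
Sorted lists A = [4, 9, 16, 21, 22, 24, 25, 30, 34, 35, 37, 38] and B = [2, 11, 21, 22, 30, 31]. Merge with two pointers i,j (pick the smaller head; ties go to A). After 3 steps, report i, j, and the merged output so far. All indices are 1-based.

i=3, j=2, merged so far=[2, 4, 9]

[i=1,j=1] A[i]=4>B[j]=2 take 2 → j++
[i=1,j=2] A[i]=4<=B[j]=11 take 4 → i++
[i=2,j=2] A[i]=9<=B[j]=11 take 9 → i++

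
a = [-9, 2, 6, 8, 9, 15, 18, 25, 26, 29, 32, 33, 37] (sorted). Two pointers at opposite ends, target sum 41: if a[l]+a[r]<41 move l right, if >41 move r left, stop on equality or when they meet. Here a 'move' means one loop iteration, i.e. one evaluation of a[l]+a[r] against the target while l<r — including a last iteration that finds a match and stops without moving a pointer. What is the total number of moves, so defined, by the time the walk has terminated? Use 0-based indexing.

5 moves

l=0 r=12: -9+37=28 <41, l++
l=1 r=12: 2+37=39 <41, l++
l=2 r=12: 6+37=43 >41, r--
l=2 r=11: 6+33=39 <41, l++
l=3 r=11: 8+33=41, found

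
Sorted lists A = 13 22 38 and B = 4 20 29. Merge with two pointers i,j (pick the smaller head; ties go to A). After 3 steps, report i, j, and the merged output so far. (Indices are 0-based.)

i=1, j=2, merged so far=[4, 13, 20]

[i=0,j=0] A[i]=13>B[j]=4 take 4 → j++
[i=0,j=1] A[i]=13<=B[j]=20 take 13 → i++
[i=1,j=1] A[i]=22>B[j]=20 take 20 → j++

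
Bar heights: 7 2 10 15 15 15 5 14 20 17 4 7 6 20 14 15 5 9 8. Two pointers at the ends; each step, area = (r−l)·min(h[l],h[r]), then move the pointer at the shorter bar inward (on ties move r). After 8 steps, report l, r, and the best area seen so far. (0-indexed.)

l=0 r=18: min(7,8)*18=126 best=126 *, l++
l=1 r=18: min(2,8)*17=34 best=126, l++
l=2 r=18: min(10,8)*16=128 best=128 *, r--
l=2 r=17: min(10,9)*15=135 best=135 *, r--
l=2 r=16: min(10,5)*14=70 best=135, r--
l=2 r=15: min(10,15)*13=130 best=135, l++
l=3 r=15: min(15,15)*12=180 best=180 *, r--
l=3 r=14: min(15,14)*11=154 best=180, r--

l=3, r=13, best area=180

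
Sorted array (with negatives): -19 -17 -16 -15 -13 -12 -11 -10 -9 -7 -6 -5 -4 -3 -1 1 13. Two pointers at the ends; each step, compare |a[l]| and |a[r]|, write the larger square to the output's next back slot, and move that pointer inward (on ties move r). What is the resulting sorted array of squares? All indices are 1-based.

[1, 1, 9, 16, 25, 36, 49, 81, 100, 121, 144, 169, 169, 225, 256, 289, 361]

l=1 r=17: |-19|>|13| out[17]=361, l++
l=2 r=17: |-17|>|13| out[16]=289, l++
l=3 r=17: |-16|>|13| out[15]=256, l++
l=4 r=17: |-15|>|13| out[14]=225, l++
l=5 r=17: |-13|<=|13| out[13]=169, r--
l=5 r=16: |-13|>|1| out[12]=169, l++
l=6 r=16: |-12|>|1| out[11]=144, l++
l=7 r=16: |-11|>|1| out[10]=121, l++
l=8 r=16: |-10|>|1| out[9]=100, l++
l=9 r=16: |-9|>|1| out[8]=81, l++
l=10 r=16: |-7|>|1| out[7]=49, l++
l=11 r=16: |-6|>|1| out[6]=36, l++
l=12 r=16: |-5|>|1| out[5]=25, l++
l=13 r=16: |-4|>|1| out[4]=16, l++
l=14 r=16: |-3|>|1| out[3]=9, l++
l=15 r=16: |-1|<=|1| out[2]=1, r--
l=15 r=15: |-1|<=|-1| out[1]=1, r--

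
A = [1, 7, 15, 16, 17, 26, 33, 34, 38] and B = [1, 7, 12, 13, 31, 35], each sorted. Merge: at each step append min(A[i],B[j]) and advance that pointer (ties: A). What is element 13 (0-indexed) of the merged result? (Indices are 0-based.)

[i=0,j=0] A[i]=1<=B[j]=1 take 1 → i++
[i=1,j=0] A[i]=7>B[j]=1 take 1 → j++
[i=1,j=1] A[i]=7<=B[j]=7 take 7 → i++
[i=2,j=1] A[i]=15>B[j]=7 take 7 → j++
[i=2,j=2] A[i]=15>B[j]=12 take 12 → j++
[i=2,j=3] A[i]=15>B[j]=13 take 13 → j++
[i=2,j=4] A[i]=15<=B[j]=31 take 15 → i++
[i=3,j=4] A[i]=16<=B[j]=31 take 16 → i++
[i=4,j=4] A[i]=17<=B[j]=31 take 17 → i++
[i=5,j=4] A[i]=26<=B[j]=31 take 26 → i++
[i=6,j=4] A[i]=33>B[j]=31 take 31 → j++
[i=6,j=5] A[i]=33<=B[j]=35 take 33 → i++
[i=7,j=5] A[i]=34<=B[j]=35 take 34 → i++
[i=8,j=5] A[i]=38>B[j]=35 take 35 → j++
[i=8,j=6] B done, take A[i]=38 → i++

merged[13] = 35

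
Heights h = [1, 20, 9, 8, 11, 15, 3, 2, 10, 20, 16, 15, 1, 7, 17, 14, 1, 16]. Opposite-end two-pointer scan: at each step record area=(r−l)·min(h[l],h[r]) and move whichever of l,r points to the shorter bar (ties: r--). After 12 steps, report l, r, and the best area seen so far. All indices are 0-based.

[0,17] min(1,16)*17=17 best=17 * → l++
[1,17] min(20,16)*16=256 best=256 * → r--
[1,16] min(20,1)*15=15 best=256 → r--
[1,15] min(20,14)*14=196 best=256 → r--
[1,14] min(20,17)*13=221 best=256 → r--
[1,13] min(20,7)*12=84 best=256 → r--
[1,12] min(20,1)*11=11 best=256 → r--
[1,11] min(20,15)*10=150 best=256 → r--
[1,10] min(20,16)*9=144 best=256 → r--
[1,9] min(20,20)*8=160 best=256 → r--
[1,8] min(20,10)*7=70 best=256 → r--
[1,7] min(20,2)*6=12 best=256 → r--

l=1, r=6, best area=256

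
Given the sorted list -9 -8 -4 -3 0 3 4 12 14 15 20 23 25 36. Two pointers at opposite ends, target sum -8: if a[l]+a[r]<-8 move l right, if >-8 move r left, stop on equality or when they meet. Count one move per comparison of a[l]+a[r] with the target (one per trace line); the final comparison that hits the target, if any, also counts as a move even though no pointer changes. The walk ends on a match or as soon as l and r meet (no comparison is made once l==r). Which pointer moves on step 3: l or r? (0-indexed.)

r

l=0 r=13: -9+36=27 >-8, r--
l=0 r=12: -9+25=16 >-8, r--
l=0 r=11: -9+23=14 >-8, r--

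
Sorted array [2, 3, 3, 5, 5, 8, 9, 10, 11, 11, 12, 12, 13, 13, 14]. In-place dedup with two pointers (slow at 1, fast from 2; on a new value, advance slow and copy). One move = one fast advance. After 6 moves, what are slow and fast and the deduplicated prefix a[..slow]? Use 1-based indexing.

slow=5, fast=8, prefix=[2, 3, 5, 8, 9]

(s=1,f=2) a[fast]=3≠a[slow]=2 write a[2]=3 → slow++,fast++
(s=2,f=3) a[fast]=3=a[slow] dup → fast++
(s=2,f=4) a[fast]=5≠a[slow]=3 write a[3]=5 → slow++,fast++
(s=3,f=5) a[fast]=5=a[slow] dup → fast++
(s=3,f=6) a[fast]=8≠a[slow]=5 write a[4]=8 → slow++,fast++
(s=4,f=7) a[fast]=9≠a[slow]=8 write a[5]=9 → slow++,fast++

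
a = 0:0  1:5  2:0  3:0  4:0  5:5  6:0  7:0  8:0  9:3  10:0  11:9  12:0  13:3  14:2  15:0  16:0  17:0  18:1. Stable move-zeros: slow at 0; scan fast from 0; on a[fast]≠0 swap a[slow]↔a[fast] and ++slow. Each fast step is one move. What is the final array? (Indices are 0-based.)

[5, 5, 3, 9, 3, 2, 1, 0, 0, 0, 0, 0, 0, 0, 0, 0, 0, 0, 0]

(s=0,f=0) a[fast]=0 → fast++
(s=0,f=1) a[fast]=5≠0 swap→a[0]=5 → slow++,fast++
(s=1,f=2) a[fast]=0 → fast++
(s=1,f=3) a[fast]=0 → fast++
(s=1,f=4) a[fast]=0 → fast++
(s=1,f=5) a[fast]=5≠0 swap→a[1]=5 → slow++,fast++
(s=2,f=6) a[fast]=0 → fast++
(s=2,f=7) a[fast]=0 → fast++
(s=2,f=8) a[fast]=0 → fast++
(s=2,f=9) a[fast]=3≠0 swap→a[2]=3 → slow++,fast++
(s=3,f=10) a[fast]=0 → fast++
(s=3,f=11) a[fast]=9≠0 swap→a[3]=9 → slow++,fast++
(s=4,f=12) a[fast]=0 → fast++
(s=4,f=13) a[fast]=3≠0 swap→a[4]=3 → slow++,fast++
(s=5,f=14) a[fast]=2≠0 swap→a[5]=2 → slow++,fast++
(s=6,f=15) a[fast]=0 → fast++
(s=6,f=16) a[fast]=0 → fast++
(s=6,f=17) a[fast]=0 → fast++
(s=6,f=18) a[fast]=1≠0 swap→a[6]=1 → slow++,fast++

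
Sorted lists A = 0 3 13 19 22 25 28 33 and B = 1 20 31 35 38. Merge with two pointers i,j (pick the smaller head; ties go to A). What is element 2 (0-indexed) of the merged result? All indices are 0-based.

merged[2] = 3

[i=0,j=0] A[i]=0<=B[j]=1 take 0 → i++
[i=1,j=0] A[i]=3>B[j]=1 take 1 → j++
[i=1,j=1] A[i]=3<=B[j]=20 take 3 → i++
[i=2,j=1] A[i]=13<=B[j]=20 take 13 → i++
[i=3,j=1] A[i]=19<=B[j]=20 take 19 → i++
[i=4,j=1] A[i]=22>B[j]=20 take 20 → j++
[i=4,j=2] A[i]=22<=B[j]=31 take 22 → i++
[i=5,j=2] A[i]=25<=B[j]=31 take 25 → i++
[i=6,j=2] A[i]=28<=B[j]=31 take 28 → i++
[i=7,j=2] A[i]=33>B[j]=31 take 31 → j++
[i=7,j=3] A[i]=33<=B[j]=35 take 33 → i++
[i=8,j=3] A done, take B[j]=35 → j++
[i=8,j=4] A done, take B[j]=38 → j++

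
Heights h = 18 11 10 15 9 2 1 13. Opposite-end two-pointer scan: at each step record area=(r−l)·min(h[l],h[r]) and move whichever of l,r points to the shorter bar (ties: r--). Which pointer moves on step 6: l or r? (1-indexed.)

l=1 r=8: min(18,13)*7=91 best=91 *, r--
l=1 r=7: min(18,1)*6=6 best=91, r--
l=1 r=6: min(18,2)*5=10 best=91, r--
l=1 r=5: min(18,9)*4=36 best=91, r--
l=1 r=4: min(18,15)*3=45 best=91, r--
l=1 r=3: min(18,10)*2=20 best=91, r--

r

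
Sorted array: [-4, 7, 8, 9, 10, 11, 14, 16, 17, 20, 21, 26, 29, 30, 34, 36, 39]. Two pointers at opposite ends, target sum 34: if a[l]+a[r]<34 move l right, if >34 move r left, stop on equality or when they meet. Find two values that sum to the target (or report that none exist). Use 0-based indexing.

(8, 26)

[0,16] -4+39=35 >34 → r--
[0,15] -4+36=32 <34 → l++
[1,15] 7+36=43 >34 → r--
[1,14] 7+34=41 >34 → r--
[1,13] 7+30=37 >34 → r--
[1,12] 7+29=36 >34 → r--
[1,11] 7+26=33 <34 → l++
[2,11] 8+26=34 → found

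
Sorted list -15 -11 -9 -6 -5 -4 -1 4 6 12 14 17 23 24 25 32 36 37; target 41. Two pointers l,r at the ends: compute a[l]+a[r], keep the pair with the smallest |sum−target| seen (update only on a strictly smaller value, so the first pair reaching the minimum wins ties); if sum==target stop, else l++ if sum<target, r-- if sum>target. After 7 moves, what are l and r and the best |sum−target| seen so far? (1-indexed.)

l=8, r=18, best |Δ|=5

[1,18] -15+37=22 d=19 * → l++
[2,18] -11+37=26 d=15 * → l++
[3,18] -9+37=28 d=13 * → l++
[4,18] -6+37=31 d=10 * → l++
[5,18] -5+37=32 d=9 * → l++
[6,18] -4+37=33 d=8 * → l++
[7,18] -1+37=36 d=5 * → l++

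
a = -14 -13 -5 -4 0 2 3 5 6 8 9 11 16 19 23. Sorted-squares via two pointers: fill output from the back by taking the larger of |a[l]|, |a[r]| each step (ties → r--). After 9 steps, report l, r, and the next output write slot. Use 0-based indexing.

l=2, r=7, next write slot=5

[0,14] |-14|<=|23| out[14]=529 → r--
[0,13] |-14|<=|19| out[13]=361 → r--
[0,12] |-14|<=|16| out[12]=256 → r--
[0,11] |-14|>|11| out[11]=196 → l++
[1,11] |-13|>|11| out[10]=169 → l++
[2,11] |-5|<=|11| out[9]=121 → r--
[2,10] |-5|<=|9| out[8]=81 → r--
[2,9] |-5|<=|8| out[7]=64 → r--
[2,8] |-5|<=|6| out[6]=36 → r--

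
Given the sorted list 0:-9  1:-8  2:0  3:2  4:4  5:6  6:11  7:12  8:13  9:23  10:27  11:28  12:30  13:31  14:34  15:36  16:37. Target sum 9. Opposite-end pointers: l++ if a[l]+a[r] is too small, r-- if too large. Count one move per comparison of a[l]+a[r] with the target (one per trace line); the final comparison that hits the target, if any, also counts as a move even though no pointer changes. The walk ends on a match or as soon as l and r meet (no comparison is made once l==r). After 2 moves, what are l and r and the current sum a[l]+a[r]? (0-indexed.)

l=0, r=14, sum=25

l=0 r=16: -9+37=28 >9, r--
l=0 r=15: -9+36=27 >9, r--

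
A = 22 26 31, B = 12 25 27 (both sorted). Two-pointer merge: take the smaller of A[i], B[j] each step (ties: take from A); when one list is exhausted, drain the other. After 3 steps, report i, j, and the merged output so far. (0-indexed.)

i=1, j=2, merged so far=[12, 22, 25]

[i=0,j=0] A[i]=22>B[j]=12 take 12 → j++
[i=0,j=1] A[i]=22<=B[j]=25 take 22 → i++
[i=1,j=1] A[i]=26>B[j]=25 take 25 → j++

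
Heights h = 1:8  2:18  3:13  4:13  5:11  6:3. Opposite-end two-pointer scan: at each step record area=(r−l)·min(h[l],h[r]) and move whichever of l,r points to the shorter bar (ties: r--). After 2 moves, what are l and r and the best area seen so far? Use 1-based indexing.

l=2, r=5, best area=32

[1,6] min(8,3)*5=15 best=15 * → r--
[1,5] min(8,11)*4=32 best=32 * → l++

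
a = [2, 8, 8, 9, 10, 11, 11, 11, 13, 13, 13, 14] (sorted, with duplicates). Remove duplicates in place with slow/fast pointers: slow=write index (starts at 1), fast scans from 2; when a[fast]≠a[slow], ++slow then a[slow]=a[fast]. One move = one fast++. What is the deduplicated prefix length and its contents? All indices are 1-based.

slow=1 fast=2: a[fast]=8≠a[slow]=2 write a[2]=8, slow++,fast++
slow=2 fast=3: a[fast]=8=a[slow] dup, fast++
slow=2 fast=4: a[fast]=9≠a[slow]=8 write a[3]=9, slow++,fast++
slow=3 fast=5: a[fast]=10≠a[slow]=9 write a[4]=10, slow++,fast++
slow=4 fast=6: a[fast]=11≠a[slow]=10 write a[5]=11, slow++,fast++
slow=5 fast=7: a[fast]=11=a[slow] dup, fast++
slow=5 fast=8: a[fast]=11=a[slow] dup, fast++
slow=5 fast=9: a[fast]=13≠a[slow]=11 write a[6]=13, slow++,fast++
slow=6 fast=10: a[fast]=13=a[slow] dup, fast++
slow=6 fast=11: a[fast]=13=a[slow] dup, fast++
slow=6 fast=12: a[fast]=14≠a[slow]=13 write a[7]=14, slow++,fast++

length 7; prefix = [2, 8, 9, 10, 11, 13, 14]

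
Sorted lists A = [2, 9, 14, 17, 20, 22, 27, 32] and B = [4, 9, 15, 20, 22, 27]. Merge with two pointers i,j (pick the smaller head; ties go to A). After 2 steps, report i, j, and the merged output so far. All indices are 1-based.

i=2, j=2, merged so far=[2, 4]

i=1 j=1: A[i]=2<=B[j]=4 take 2, i++
i=2 j=1: A[i]=9>B[j]=4 take 4, j++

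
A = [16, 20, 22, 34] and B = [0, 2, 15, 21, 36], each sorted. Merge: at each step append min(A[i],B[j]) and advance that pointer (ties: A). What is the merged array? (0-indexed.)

[0, 2, 15, 16, 20, 21, 22, 34, 36]

[i=0,j=0] A[i]=16>B[j]=0 take 0 → j++
[i=0,j=1] A[i]=16>B[j]=2 take 2 → j++
[i=0,j=2] A[i]=16>B[j]=15 take 15 → j++
[i=0,j=3] A[i]=16<=B[j]=21 take 16 → i++
[i=1,j=3] A[i]=20<=B[j]=21 take 20 → i++
[i=2,j=3] A[i]=22>B[j]=21 take 21 → j++
[i=2,j=4] A[i]=22<=B[j]=36 take 22 → i++
[i=3,j=4] A[i]=34<=B[j]=36 take 34 → i++
[i=4,j=4] A done, take B[j]=36 → j++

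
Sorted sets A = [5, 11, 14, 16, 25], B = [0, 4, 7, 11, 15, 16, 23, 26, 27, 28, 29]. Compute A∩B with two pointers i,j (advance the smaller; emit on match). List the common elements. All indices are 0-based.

intersection = [11, 16]

i=0 j=0: 5>0, j++
i=0 j=1: 5>4, j++
i=0 j=2: 5<7, i++
i=1 j=2: 11>7, j++
i=1 j=3: 11==11 emit, i++,j++
i=2 j=4: 14<15, i++
i=3 j=4: 16>15, j++
i=3 j=5: 16==16 emit, i++,j++
i=4 j=6: 25>23, j++
i=4 j=7: 25<26, i++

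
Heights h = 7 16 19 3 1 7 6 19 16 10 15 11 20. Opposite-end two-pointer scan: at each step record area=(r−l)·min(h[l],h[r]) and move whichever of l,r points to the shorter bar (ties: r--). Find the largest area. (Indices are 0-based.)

max area = 190

l=0 r=12: min(7,20)*12=84 best=84 *, l++
l=1 r=12: min(16,20)*11=176 best=176 *, l++
l=2 r=12: min(19,20)*10=190 best=190 *, l++
l=3 r=12: min(3,20)*9=27 best=190, l++
l=4 r=12: min(1,20)*8=8 best=190, l++
l=5 r=12: min(7,20)*7=49 best=190, l++
l=6 r=12: min(6,20)*6=36 best=190, l++
l=7 r=12: min(19,20)*5=95 best=190, l++
l=8 r=12: min(16,20)*4=64 best=190, l++
l=9 r=12: min(10,20)*3=30 best=190, l++
l=10 r=12: min(15,20)*2=30 best=190, l++
l=11 r=12: min(11,20)*1=11 best=190, l++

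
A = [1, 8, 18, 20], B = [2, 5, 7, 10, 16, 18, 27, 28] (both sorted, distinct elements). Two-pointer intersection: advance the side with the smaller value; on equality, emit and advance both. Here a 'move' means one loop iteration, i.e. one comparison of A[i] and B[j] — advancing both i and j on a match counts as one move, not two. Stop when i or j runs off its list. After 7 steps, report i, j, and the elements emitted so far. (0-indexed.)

[i=0,j=0] 1<2 → i++
[i=1,j=0] 8>2 → j++
[i=1,j=1] 8>5 → j++
[i=1,j=2] 8>7 → j++
[i=1,j=3] 8<10 → i++
[i=2,j=3] 18>10 → j++
[i=2,j=4] 18>16 → j++

i=2, j=5, emitted=[]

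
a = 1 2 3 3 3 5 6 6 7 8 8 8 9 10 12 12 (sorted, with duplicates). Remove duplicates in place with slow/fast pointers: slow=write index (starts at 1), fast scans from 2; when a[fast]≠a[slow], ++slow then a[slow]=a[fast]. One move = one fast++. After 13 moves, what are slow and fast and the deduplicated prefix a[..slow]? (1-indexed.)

slow=9, fast=15, prefix=[1, 2, 3, 5, 6, 7, 8, 9, 10]

(s=1,f=2) a[fast]=2≠a[slow]=1 write a[2]=2 → slow++,fast++
(s=2,f=3) a[fast]=3≠a[slow]=2 write a[3]=3 → slow++,fast++
(s=3,f=4) a[fast]=3=a[slow] dup → fast++
(s=3,f=5) a[fast]=3=a[slow] dup → fast++
(s=3,f=6) a[fast]=5≠a[slow]=3 write a[4]=5 → slow++,fast++
(s=4,f=7) a[fast]=6≠a[slow]=5 write a[5]=6 → slow++,fast++
(s=5,f=8) a[fast]=6=a[slow] dup → fast++
(s=5,f=9) a[fast]=7≠a[slow]=6 write a[6]=7 → slow++,fast++
(s=6,f=10) a[fast]=8≠a[slow]=7 write a[7]=8 → slow++,fast++
(s=7,f=11) a[fast]=8=a[slow] dup → fast++
(s=7,f=12) a[fast]=8=a[slow] dup → fast++
(s=7,f=13) a[fast]=9≠a[slow]=8 write a[8]=9 → slow++,fast++
(s=8,f=14) a[fast]=10≠a[slow]=9 write a[9]=10 → slow++,fast++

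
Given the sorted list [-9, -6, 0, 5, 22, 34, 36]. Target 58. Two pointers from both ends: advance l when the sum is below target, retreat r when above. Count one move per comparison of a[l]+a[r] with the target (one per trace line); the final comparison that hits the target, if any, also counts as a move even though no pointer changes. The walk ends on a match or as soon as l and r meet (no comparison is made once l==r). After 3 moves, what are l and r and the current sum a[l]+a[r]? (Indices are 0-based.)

l=3, r=6, sum=41

l=0 r=6: -9+36=27 <58, l++
l=1 r=6: -6+36=30 <58, l++
l=2 r=6: 0+36=36 <58, l++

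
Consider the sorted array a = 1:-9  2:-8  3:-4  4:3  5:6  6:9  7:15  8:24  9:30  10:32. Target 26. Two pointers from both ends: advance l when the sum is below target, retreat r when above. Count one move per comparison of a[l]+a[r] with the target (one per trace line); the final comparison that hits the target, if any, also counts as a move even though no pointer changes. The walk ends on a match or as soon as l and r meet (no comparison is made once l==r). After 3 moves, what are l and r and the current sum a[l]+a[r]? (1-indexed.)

l=3, r=9, sum=26

l=1 r=10: -9+32=23 <26, l++
l=2 r=10: -8+32=24 <26, l++
l=3 r=10: -4+32=28 >26, r--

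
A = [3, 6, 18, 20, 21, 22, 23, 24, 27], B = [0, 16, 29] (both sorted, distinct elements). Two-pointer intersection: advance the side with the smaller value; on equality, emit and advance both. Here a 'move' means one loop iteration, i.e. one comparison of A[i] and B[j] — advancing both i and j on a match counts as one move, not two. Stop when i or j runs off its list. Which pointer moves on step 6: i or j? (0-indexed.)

i

[i=0,j=0] 3>0 → j++
[i=0,j=1] 3<16 → i++
[i=1,j=1] 6<16 → i++
[i=2,j=1] 18>16 → j++
[i=2,j=2] 18<29 → i++
[i=3,j=2] 20<29 → i++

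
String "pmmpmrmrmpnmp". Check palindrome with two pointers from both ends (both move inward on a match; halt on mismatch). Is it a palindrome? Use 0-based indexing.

not a palindrome (mismatch at 2,10)

[0,12] 'p'=='p' → l++,r--
[1,11] 'm'=='m' → l++,r--
[2,10] 'm'!='n' → stop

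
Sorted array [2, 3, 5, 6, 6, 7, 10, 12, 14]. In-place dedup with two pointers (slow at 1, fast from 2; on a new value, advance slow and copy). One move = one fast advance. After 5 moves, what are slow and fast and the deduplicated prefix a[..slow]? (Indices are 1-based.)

slow=5, fast=7, prefix=[2, 3, 5, 6, 7]

(s=1,f=2) a[fast]=3≠a[slow]=2 write a[2]=3 → slow++,fast++
(s=2,f=3) a[fast]=5≠a[slow]=3 write a[3]=5 → slow++,fast++
(s=3,f=4) a[fast]=6≠a[slow]=5 write a[4]=6 → slow++,fast++
(s=4,f=5) a[fast]=6=a[slow] dup → fast++
(s=4,f=6) a[fast]=7≠a[slow]=6 write a[5]=7 → slow++,fast++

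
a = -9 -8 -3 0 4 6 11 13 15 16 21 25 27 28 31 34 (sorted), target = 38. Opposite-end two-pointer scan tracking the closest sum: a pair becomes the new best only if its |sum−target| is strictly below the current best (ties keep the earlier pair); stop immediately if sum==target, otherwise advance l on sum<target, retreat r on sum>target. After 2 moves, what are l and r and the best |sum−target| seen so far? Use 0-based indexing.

l=2, r=15, best |Δ|=12

l=0 r=15: -9+34=25 d=13 *, l++
l=1 r=15: -8+34=26 d=12 *, l++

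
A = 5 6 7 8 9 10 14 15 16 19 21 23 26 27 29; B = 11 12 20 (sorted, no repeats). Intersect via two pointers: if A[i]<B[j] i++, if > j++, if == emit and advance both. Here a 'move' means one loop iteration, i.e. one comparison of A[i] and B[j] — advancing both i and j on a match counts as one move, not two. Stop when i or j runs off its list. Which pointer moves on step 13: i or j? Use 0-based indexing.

i=0 j=0: 5<11, i++
i=1 j=0: 6<11, i++
i=2 j=0: 7<11, i++
i=3 j=0: 8<11, i++
i=4 j=0: 9<11, i++
i=5 j=0: 10<11, i++
i=6 j=0: 14>11, j++
i=6 j=1: 14>12, j++
i=6 j=2: 14<20, i++
i=7 j=2: 15<20, i++
i=8 j=2: 16<20, i++
i=9 j=2: 19<20, i++
i=10 j=2: 21>20, j++

j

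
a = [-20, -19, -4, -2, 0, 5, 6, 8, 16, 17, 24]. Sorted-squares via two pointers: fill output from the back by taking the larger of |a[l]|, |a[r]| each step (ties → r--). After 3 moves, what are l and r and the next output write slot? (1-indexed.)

l=3, r=10, next write slot=8

[1,11] |-20|<=|24| out[11]=576 → r--
[1,10] |-20|>|17| out[10]=400 → l++
[2,10] |-19|>|17| out[9]=361 → l++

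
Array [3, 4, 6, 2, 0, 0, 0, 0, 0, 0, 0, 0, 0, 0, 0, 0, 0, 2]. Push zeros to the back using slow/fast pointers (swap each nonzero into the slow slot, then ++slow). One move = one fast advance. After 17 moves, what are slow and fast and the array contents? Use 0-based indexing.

(s=0,f=0) a[fast]=3≠0 swap→a[0]=3 → slow++,fast++
(s=1,f=1) a[fast]=4≠0 swap→a[1]=4 → slow++,fast++
(s=2,f=2) a[fast]=6≠0 swap→a[2]=6 → slow++,fast++
(s=3,f=3) a[fast]=2≠0 swap→a[3]=2 → slow++,fast++
(s=4,f=4) a[fast]=0 → fast++
(s=4,f=5) a[fast]=0 → fast++
(s=4,f=6) a[fast]=0 → fast++
(s=4,f=7) a[fast]=0 → fast++
(s=4,f=8) a[fast]=0 → fast++
(s=4,f=9) a[fast]=0 → fast++
(s=4,f=10) a[fast]=0 → fast++
(s=4,f=11) a[fast]=0 → fast++
(s=4,f=12) a[fast]=0 → fast++
(s=4,f=13) a[fast]=0 → fast++
(s=4,f=14) a[fast]=0 → fast++
(s=4,f=15) a[fast]=0 → fast++
(s=4,f=16) a[fast]=0 → fast++

slow=4, fast=17, a=[3, 4, 6, 2, 0, 0, 0, 0, 0, 0, 0, 0, 0, 0, 0, 0, 0, 2]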